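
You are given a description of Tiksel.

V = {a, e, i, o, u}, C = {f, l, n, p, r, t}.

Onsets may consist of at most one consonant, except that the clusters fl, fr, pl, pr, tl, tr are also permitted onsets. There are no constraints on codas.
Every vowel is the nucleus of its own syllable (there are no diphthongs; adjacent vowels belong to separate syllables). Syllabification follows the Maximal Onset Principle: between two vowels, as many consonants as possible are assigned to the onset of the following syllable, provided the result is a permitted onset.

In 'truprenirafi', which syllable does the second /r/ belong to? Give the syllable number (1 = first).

2

Nuclei (vowels): u, e, i, a, i → 5 syllables.
/u…e/ gap (V1→V2): cluster /pr/ — /pr/ is itself a permitted onset, so the whole cluster goes right; preceding coda = ∅.
/e…i/ gap (V2→V3): just /n/ — single C goes to the following onset.
/i…a/ gap (V3→V4): just /r/ — single C goes to the following onset.
/a…i/ gap (V4→V5): /f/ is a single consonant, so it becomes the next onset.
Putting it together: tru.pre.ni.ra.fi.
The second /r/ is in the onset of syllable 2 (/pre/).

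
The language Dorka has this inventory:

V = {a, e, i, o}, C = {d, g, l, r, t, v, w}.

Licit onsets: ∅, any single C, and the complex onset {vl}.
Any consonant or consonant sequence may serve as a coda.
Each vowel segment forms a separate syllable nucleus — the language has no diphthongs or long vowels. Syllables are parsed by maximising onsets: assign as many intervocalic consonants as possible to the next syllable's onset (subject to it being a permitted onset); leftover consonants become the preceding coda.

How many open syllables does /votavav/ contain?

2

Nuclei (vowels): o, a, a → 3 syllables.
/o…a/ gap (V1→V2): /t/ is a single consonant, so it becomes the next onset.
/a…a/ gap (V2→V3): /v/ → onset of the next syllable (single consonants are always licit onsets).
Result: vo.ta.vav.
Classifying each syllable: /vo/ (open), /ta/ (open), /vav/ (closed).
Open syllables: 2.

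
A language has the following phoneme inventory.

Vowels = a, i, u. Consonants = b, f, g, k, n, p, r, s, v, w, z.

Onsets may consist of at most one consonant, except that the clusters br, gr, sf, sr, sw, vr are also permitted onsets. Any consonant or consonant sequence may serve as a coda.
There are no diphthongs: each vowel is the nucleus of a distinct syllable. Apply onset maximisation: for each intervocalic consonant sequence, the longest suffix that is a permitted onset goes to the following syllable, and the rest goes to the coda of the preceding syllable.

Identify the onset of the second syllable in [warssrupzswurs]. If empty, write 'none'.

Nuclei (vowels): a, u, u → 3 syllables.
σ1/σ2 boundary: cluster /rssr/ — the longest permitted-onset suffix is /sr/; onset = /sr/, preceding coda = /rs/.
σ2/σ3 boundary: /pzsw/ splits as /pz/ + /sw/ (/sw/ is the longest suffix that is a licit onset).
Result: wars.srupz.swurs.
Syllable 2 is /srupz/: onset /sr/, nucleus /u/, coda /pz/.

sr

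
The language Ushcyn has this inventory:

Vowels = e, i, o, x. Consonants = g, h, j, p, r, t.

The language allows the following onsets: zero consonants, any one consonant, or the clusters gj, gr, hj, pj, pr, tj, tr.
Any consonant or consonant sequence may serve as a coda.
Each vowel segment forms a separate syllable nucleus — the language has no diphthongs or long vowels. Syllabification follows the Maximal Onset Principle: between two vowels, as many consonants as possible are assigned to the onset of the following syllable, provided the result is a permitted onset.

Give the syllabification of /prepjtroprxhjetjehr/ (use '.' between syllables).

prepj.tro.prx.hje.tjehr

Vowels present: e, o, x, e, e; each is a nucleus, giving 5 syllables.
Between /e/ (V1) and /o/ (V2): /pjtr/ splits as /pj/ + /tr/ (/tr/ is the longest suffix that is a licit onset).
Between /o/ (V2) and /x/ (V3): /pr/ — entire cluster is a permitted onset → onset /pr/, coda ∅.
Between /x/ (V3) and /e/ (V4): /hj/ is a licit onset in full, so it all attaches to the next syllable.
Between /e/ (V4) and /e/ (V5): cluster /tj/ — /tj/ is itself a permitted onset, so the whole cluster goes right; preceding coda = ∅.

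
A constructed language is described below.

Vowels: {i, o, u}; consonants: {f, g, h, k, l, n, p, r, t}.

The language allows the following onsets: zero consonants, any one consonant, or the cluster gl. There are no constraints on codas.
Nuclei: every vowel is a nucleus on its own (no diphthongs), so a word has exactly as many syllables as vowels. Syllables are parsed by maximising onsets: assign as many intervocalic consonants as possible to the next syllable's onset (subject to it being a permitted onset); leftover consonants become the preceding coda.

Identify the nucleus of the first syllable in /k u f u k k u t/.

The vowels are u, u, u — 3 nuclei, so 3 syllables.
The first nucleus (vowel 1 from the left) is /u/.

u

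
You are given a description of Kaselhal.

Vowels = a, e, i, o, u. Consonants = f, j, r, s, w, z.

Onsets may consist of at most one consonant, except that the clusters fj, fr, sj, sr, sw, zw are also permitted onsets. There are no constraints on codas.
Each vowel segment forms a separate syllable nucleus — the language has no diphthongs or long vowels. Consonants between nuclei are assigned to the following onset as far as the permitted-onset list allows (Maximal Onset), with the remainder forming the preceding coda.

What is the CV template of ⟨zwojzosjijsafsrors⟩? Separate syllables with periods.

Nuclei (vowels): o, o, i, a, o → 5 syllables.
Between /o/ (V1) and /o/ (V2): /jz/; trying suffixes from longest down, /z/ is the first permitted one, so coda /j/ | onset /z/.
Between /o/ (V2) and /i/ (V3): /sj/ is a licit onset in full, so it all attaches to the next syllable.
Between /i/ (V3) and /a/ (V4): /js/ splits as /j/ + /s/ (/s/ is the longest suffix that is a licit onset).
Between /a/ (V4) and /o/ (V5): /fsr/ — longest licit onset from the right is /sr/, leaving /f/ as coda.
Putting it together: zwoj.zo.sjij.saf.srors.
Mapping each syllable to C/V: /zwoj/ → CCVC, /zo/ → CV, /sjij/ → CCVC, /saf/ → CVC, /srors/ → CCVCC.

CCVC.CV.CCVC.CVC.CCVCC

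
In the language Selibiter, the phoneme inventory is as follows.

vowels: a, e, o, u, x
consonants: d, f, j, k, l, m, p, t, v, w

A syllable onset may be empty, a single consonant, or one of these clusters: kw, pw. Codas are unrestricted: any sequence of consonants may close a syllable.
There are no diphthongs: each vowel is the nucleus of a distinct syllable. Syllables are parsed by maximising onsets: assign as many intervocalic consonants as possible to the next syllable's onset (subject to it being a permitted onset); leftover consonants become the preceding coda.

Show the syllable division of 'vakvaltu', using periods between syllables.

vak.val.tu

Vowels present: a, a, u; each is a nucleus, giving 3 syllables.
V1 /a/ – V2 /a/: /kv/; trying suffixes from longest down, /v/ is the first permitted one, so coda /k/ | onset /v/.
V2 /a/ – V3 /u/: /lt/ splits as /l/ + /t/ (/t/ is the longest suffix that is a licit onset).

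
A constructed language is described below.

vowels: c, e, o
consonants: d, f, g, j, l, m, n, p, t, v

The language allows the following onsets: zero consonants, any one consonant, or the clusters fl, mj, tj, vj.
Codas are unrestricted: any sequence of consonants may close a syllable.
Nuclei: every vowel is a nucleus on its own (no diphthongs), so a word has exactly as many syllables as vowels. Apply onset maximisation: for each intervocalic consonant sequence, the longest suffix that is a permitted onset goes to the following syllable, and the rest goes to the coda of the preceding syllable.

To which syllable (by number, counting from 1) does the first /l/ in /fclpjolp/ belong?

1

The vowels are c, o — 2 nuclei, so 2 syllables.
σ1/σ2 boundary: /lpj/ splits as /lp/ + /j/ (/j/ is the longest suffix that is a licit onset).
Result: fclp.jolp.
The first /l/ is in the coda of syllable 1 (/fclp/).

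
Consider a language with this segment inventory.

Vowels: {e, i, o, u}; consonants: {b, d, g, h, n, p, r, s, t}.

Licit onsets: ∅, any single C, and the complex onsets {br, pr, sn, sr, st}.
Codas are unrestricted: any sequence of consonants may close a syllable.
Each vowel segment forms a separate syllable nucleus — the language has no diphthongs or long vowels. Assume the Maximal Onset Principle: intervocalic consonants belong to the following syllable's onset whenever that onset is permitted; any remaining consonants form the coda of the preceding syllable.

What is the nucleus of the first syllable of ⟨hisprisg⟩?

i

Vowels present: i, i; each is a nucleus, giving 2 syllables.
The first nucleus (vowel 1 from the left) is /i/.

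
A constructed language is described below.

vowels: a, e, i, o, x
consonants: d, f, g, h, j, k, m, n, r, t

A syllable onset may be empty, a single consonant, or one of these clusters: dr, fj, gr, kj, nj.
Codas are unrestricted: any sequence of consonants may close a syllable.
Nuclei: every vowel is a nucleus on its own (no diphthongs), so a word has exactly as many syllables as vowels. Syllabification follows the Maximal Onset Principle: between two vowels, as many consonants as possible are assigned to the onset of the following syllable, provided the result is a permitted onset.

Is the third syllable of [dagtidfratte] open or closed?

closed

Vowels present: a, i, a, e; each is a nucleus, giving 4 syllables.
σ1/σ2 boundary: /gt/; trying suffixes from longest down, /t/ is the first permitted one, so coda /g/ | onset /t/.
σ2/σ3 boundary: /dfr/ — longest licit onset from the right is /r/, leaving /df/ as coda.
σ3/σ4 boundary: /tt/ — longest licit onset from the right is /t/, leaving /t/ as coda.
Putting it together: dag.tidf.rat.te.
Syllable 3 is /rat/ with coda /t/, so it is closed.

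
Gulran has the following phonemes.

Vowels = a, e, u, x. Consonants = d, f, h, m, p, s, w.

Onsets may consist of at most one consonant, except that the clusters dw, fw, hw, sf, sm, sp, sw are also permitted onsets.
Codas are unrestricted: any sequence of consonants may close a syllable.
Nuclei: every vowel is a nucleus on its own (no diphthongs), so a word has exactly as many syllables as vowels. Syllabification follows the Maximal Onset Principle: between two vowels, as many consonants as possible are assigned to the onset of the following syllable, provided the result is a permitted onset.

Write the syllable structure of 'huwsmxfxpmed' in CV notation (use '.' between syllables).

CVC.CCV.CVC.CVC

Vowels present: u, x, x, e; each is a nucleus, giving 4 syllables.
V1 /u/ – V2 /x/: cluster /wsm/ — the longest permitted-onset suffix is /sm/; onset = /sm/, preceding coda = /w/.
V2 /x/ – V3 /x/: /f/ is a single consonant, so it becomes the next onset.
V3 /x/ – V4 /e/: /pm/ — longest licit onset from the right is /m/, leaving /p/ as coda.
Syllabification: huw.smx.fxp.med.
Mapping each syllable to C/V: /huw/ → CVC, /smx/ → CCV, /fxp/ → CVC, /med/ → CVC.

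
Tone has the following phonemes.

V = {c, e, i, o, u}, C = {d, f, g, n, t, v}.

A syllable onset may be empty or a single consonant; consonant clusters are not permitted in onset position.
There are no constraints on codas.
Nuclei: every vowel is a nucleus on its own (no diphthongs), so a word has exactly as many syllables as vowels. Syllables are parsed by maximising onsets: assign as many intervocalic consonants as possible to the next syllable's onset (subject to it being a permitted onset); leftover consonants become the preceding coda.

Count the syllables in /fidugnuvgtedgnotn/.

The vowels are i, u, u, e, o — 5 nuclei, so 5 syllables.

5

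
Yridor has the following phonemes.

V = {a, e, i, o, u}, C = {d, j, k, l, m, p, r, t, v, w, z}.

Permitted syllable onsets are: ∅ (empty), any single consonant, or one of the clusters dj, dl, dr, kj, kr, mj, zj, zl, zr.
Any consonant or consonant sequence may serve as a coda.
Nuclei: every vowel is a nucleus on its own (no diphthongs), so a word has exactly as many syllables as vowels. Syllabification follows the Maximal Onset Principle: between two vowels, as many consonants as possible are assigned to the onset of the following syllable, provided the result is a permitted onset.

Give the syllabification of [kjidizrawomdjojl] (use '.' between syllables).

Nuclei (vowels): i, i, a, o, o → 5 syllables.
σ1/σ2 boundary: /d/ → onset of the next syllable (single consonants are always licit onsets).
σ2/σ3 boundary: /zr/ is a licit onset in full, so it all attaches to the next syllable.
σ3/σ4 boundary: /w/ is a single consonant, so it becomes the next onset.
σ4/σ5 boundary: cluster /mdj/ — the longest permitted-onset suffix is /dj/; onset = /dj/, preceding coda = /m/.

kji.di.zra.wom.djojl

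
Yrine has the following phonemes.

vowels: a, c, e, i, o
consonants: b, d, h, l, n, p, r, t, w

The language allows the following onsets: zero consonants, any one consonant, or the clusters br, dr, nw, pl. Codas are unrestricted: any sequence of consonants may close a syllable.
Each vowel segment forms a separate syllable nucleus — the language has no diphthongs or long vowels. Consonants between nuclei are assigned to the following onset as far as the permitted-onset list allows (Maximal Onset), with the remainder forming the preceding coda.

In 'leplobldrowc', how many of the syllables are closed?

The vowels are e, o, o, c — 4 nuclei, so 4 syllables.
V1 /e/ – V2 /o/: /pl/ is a licit onset in full, so it all attaches to the next syllable.
V2 /o/ – V3 /o/: /bldr/ — longest licit onset from the right is /dr/, leaving /bl/ as coda.
V3 /o/ – V4 /c/: just /w/ — single C goes to the following onset.
Result: le.plobl.dro.wc.
Classifying each syllable: /le/ (open), /plobl/ (closed), /dro/ (open), /wc/ (open).
Closed syllables: 1.

1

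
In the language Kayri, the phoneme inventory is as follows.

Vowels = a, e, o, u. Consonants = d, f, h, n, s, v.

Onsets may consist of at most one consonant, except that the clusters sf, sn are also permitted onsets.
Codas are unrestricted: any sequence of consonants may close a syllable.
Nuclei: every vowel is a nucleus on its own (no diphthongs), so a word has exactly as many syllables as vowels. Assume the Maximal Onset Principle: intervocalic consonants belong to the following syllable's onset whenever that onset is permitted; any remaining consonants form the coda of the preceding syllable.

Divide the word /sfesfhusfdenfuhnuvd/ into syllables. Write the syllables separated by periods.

sfesf.husf.den.fuh.nuvd

Vowels present: e, u, e, u, u; each is a nucleus, giving 5 syllables.
/e…u/ gap (V1→V2): /sfh/ — longest licit onset from the right is /h/, leaving /sf/ as coda.
/u…e/ gap (V2→V3): cluster /sfd/ — the longest permitted-onset suffix is /d/; onset = /d/, preceding coda = /sf/.
/e…u/ gap (V3→V4): /nf/; trying suffixes from longest down, /f/ is the first permitted one, so coda /n/ | onset /f/.
/u…u/ gap (V4→V5): /hn/ — longest licit onset from the right is /n/, leaving /h/ as coda.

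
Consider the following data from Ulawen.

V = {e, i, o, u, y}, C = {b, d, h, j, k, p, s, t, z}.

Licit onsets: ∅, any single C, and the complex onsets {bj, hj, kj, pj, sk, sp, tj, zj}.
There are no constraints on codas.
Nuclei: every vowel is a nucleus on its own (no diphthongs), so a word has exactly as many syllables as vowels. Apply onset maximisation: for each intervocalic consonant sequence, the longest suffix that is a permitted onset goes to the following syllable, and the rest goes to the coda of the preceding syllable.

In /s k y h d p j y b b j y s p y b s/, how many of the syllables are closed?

The vowels are y, y, y, y — 4 nuclei, so 4 syllables.
σ1/σ2 boundary: /hdpj/; trying suffixes from longest down, /pj/ is the first permitted one, so coda /hd/ | onset /pj/.
σ2/σ3 boundary: /bbj/ splits as /b/ + /bj/ (/bj/ is the longest suffix that is a licit onset).
σ3/σ4 boundary: /sp/ is a licit onset in full, so it all attaches to the next syllable.
So the parse is skyhd.pjyb.bjy.spybs.
Classifying each syllable: /skyhd/ (closed), /pjyb/ (closed), /bjy/ (open), /spybs/ (closed).
Closed syllables: 3.

3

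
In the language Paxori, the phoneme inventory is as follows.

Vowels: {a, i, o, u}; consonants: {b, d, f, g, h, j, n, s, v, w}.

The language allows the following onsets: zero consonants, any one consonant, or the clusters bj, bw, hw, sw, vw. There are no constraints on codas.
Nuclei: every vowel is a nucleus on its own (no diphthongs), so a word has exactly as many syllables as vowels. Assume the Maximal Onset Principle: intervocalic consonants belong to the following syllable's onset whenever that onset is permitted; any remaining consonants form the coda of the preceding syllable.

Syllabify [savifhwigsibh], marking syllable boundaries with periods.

sa.vif.hwig.sibh

The vowels are a, i, i, i — 4 nuclei, so 4 syllables.
Between /a/ (V1) and /i/ (V2): just /v/ — single C goes to the following onset.
Between /i/ (V2) and /i/ (V3): /fhw/ splits as /f/ + /hw/ (/hw/ is the longest suffix that is a licit onset).
Between /i/ (V3) and /i/ (V4): /gs/ — longest licit onset from the right is /s/, leaving /g/ as coda.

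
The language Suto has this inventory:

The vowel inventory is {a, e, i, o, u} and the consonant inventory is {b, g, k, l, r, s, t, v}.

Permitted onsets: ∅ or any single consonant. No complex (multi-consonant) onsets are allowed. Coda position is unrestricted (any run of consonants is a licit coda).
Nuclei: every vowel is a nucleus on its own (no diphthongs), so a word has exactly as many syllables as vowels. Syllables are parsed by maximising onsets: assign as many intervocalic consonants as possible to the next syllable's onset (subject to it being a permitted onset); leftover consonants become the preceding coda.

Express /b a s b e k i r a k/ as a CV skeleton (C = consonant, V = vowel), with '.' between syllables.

CVC.CV.CV.CVC

Nuclei (vowels): a, e, i, a → 4 syllables.
V1 /a/ – V2 /e/: /sb/; trying suffixes from longest down, /b/ is the first permitted one, so coda /s/ | onset /b/.
V2 /e/ – V3 /i/: just /k/ — single C goes to the following onset.
V3 /i/ – V4 /a/: /r/ is a single consonant, so it becomes the next onset.
Syllabification: bas.be.ki.rak.
Mapping each syllable to C/V: /bas/ → CVC, /be/ → CV, /ki/ → CV, /rak/ → CVC.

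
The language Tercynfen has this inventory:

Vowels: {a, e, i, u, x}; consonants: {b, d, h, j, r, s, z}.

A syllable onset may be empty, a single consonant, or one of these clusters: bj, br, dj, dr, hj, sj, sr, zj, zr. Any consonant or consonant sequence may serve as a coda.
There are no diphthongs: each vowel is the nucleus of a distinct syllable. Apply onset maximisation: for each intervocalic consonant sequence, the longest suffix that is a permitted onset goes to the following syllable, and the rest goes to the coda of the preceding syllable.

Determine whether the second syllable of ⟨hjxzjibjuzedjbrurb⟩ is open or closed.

The vowels are x, i, u, e, u — 5 nuclei, so 5 syllables.
σ1/σ2 boundary: /zj/ is a licit onset in full, so it all attaches to the next syllable.
σ2/σ3 boundary: cluster /bj/ — /bj/ is itself a permitted onset, so the whole cluster goes right; preceding coda = ∅.
σ3/σ4 boundary: /z/ → onset of the next syllable (single consonants are always licit onsets).
σ4/σ5 boundary: /djbr/ splits as /dj/ + /br/ (/br/ is the longest suffix that is a licit onset).
Result: hjx.zji.bju.zedj.brurb.
Syllable 2 is /zji/; it ends in its nucleus with no coda, so it is open.

open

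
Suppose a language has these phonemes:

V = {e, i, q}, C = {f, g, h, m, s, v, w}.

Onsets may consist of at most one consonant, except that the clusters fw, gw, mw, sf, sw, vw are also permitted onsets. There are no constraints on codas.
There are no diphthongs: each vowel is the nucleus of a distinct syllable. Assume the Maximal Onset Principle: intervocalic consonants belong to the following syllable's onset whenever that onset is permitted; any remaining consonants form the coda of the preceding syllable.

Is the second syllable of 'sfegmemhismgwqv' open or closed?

closed

Vowels present: e, e, i, q; each is a nucleus, giving 4 syllables.
/e…e/ gap (V1→V2): /gm/ splits as /g/ + /m/ (/m/ is the longest suffix that is a licit onset).
/e…i/ gap (V2→V3): /mh/; trying suffixes from longest down, /h/ is the first permitted one, so coda /m/ | onset /h/.
/i…q/ gap (V3→V4): /smgw/ — longest licit onset from the right is /gw/, leaving /sm/ as coda.
Result: sfeg.mem.hism.gwqv.
Syllable 2 is /mem/ with coda /m/, so it is closed.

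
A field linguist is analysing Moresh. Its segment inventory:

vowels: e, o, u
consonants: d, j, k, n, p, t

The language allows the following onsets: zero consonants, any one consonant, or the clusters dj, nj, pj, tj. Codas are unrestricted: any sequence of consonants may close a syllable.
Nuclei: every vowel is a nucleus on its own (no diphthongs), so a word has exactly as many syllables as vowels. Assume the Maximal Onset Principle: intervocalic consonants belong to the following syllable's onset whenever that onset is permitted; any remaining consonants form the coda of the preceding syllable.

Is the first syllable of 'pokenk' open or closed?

open

The vowels are o, e — 2 nuclei, so 2 syllables.
Between /o/ (V1) and /e/ (V2): /k/ is a single consonant, so it becomes the next onset.
So the parse is po.kenk.
Syllable 1 is /po/; it ends in its nucleus with no coda, so it is open.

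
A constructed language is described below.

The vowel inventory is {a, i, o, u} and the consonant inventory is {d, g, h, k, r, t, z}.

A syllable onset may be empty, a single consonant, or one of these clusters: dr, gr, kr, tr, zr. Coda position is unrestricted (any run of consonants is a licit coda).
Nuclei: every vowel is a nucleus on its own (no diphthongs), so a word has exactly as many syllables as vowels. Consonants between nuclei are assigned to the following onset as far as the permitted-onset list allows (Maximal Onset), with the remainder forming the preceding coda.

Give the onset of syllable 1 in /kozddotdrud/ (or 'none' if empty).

k

Vowels present: o, o, u; each is a nucleus, giving 3 syllables.
/o…o/ gap (V1→V2): /zdd/ splits as /zd/ + /d/ (/d/ is the longest suffix that is a licit onset).
/o…u/ gap (V2→V3): /tdr/ — longest licit onset from the right is /dr/, leaving /t/ as coda.
Syllabification: kozd.dot.drud.
Syllable 1 is /kozd/: onset /k/, nucleus /o/, coda /zd/.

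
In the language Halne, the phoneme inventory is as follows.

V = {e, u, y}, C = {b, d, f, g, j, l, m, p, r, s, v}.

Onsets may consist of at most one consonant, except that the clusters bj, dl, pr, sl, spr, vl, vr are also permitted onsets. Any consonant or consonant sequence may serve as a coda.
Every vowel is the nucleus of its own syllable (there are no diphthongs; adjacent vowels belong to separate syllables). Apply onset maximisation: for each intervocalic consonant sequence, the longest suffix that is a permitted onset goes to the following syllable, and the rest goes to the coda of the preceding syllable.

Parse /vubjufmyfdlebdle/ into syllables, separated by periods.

vu.bjuf.myf.dleb.dle

The vowels are u, u, y, e, e — 5 nuclei, so 5 syllables.
Between /u/ (V1) and /u/ (V2): /bj/ is a licit onset in full, so it all attaches to the next syllable.
Between /u/ (V2) and /y/ (V3): cluster /fm/ — the longest permitted-onset suffix is /m/; onset = /m/, preceding coda = /f/.
Between /y/ (V3) and /e/ (V4): /fdl/ — longest licit onset from the right is /dl/, leaving /f/ as coda.
Between /e/ (V4) and /e/ (V5): /bdl/ splits as /b/ + /dl/ (/dl/ is the longest suffix that is a licit onset).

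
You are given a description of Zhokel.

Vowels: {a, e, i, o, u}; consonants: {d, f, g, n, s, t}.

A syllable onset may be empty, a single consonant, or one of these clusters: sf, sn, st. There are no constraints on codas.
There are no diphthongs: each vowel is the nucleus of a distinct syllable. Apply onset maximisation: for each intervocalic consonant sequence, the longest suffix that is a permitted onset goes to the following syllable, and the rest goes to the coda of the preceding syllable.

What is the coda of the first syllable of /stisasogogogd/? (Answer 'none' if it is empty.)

none

The vowels are i, a, o, o, o — 5 nuclei, so 5 syllables.
V1 /i/ – V2 /a/: /s/ is a single consonant, so it becomes the next onset.
V2 /a/ – V3 /o/: just /s/ — single C goes to the following onset.
V3 /o/ – V4 /o/: /g/ → onset of the next syllable (single consonants are always licit onsets).
V4 /o/ – V5 /o/: /g/ is a single consonant, so it becomes the next onset.
Result: sti.sa.so.go.gogd.
Syllable 1 is /sti/: onset /st/, nucleus /i/, coda ∅.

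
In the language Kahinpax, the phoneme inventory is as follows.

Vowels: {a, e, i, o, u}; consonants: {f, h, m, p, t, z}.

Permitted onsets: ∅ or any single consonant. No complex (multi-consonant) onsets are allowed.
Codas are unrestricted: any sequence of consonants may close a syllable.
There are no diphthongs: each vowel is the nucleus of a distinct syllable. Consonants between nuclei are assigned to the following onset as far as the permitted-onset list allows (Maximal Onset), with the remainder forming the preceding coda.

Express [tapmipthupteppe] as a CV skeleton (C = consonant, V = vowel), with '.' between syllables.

Vowels present: a, i, u, e, e; each is a nucleus, giving 5 syllables.
Between /a/ (V1) and /i/ (V2): cluster /pm/ — the longest permitted-onset suffix is /m/; onset = /m/, preceding coda = /p/.
Between /i/ (V2) and /u/ (V3): /pth/ — longest licit onset from the right is /h/, leaving /pt/ as coda.
Between /u/ (V3) and /e/ (V4): /pt/; trying suffixes from longest down, /t/ is the first permitted one, so coda /p/ | onset /t/.
Between /e/ (V4) and /e/ (V5): /pp/; trying suffixes from longest down, /p/ is the first permitted one, so coda /p/ | onset /p/.
Syllabification: tap.mipt.hup.tep.pe.
Mapping each syllable to C/V: /tap/ → CVC, /mipt/ → CVCC, /hup/ → CVC, /tep/ → CVC, /pe/ → CV.

CVC.CVCC.CVC.CVC.CV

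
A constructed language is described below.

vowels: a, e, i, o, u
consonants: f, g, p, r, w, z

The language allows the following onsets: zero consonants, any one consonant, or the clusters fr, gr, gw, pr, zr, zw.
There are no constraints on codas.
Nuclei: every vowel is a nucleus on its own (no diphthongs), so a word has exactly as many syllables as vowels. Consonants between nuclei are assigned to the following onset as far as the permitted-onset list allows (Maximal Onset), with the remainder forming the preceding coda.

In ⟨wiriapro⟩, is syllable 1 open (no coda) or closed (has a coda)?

Vowels present: i, i, a, o; each is a nucleus, giving 4 syllables.
V1 /i/ – V2 /i/: just /r/ — single C goes to the following onset.
V2 /i/ – V3 /a/: hiatus — the boundary sits between the two vowels.
V3 /a/ – V4 /o/: cluster /pr/ — /pr/ is itself a permitted onset, so the whole cluster goes right; preceding coda = ∅.
So the parse is wi.ri.a.pro.
Syllable 1 is /wi/; it ends in its nucleus with no coda, so it is open.

open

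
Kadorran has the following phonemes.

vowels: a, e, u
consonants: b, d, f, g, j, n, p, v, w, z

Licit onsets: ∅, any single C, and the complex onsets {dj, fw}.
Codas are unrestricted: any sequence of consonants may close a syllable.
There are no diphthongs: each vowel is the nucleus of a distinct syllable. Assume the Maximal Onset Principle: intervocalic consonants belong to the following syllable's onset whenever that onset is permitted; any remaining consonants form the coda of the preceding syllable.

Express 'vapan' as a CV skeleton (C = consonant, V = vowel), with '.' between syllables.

CV.CVC

Nuclei (vowels): a, a → 2 syllables.
V1 /a/ – V2 /a/: /p/ → onset of the next syllable (single consonants are always licit onsets).
Syllabification: va.pan.
Mapping each syllable to C/V: /va/ → CV, /pan/ → CVC.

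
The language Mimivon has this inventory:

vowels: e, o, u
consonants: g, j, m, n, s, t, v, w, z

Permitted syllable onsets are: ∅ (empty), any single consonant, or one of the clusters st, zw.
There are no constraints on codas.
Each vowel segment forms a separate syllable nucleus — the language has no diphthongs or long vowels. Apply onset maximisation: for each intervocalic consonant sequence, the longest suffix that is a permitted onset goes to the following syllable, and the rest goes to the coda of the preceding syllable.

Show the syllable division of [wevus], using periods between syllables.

Vowels present: e, u; each is a nucleus, giving 2 syllables.
σ1/σ2 boundary: /v/ → onset of the next syllable (single consonants are always licit onsets).

we.vus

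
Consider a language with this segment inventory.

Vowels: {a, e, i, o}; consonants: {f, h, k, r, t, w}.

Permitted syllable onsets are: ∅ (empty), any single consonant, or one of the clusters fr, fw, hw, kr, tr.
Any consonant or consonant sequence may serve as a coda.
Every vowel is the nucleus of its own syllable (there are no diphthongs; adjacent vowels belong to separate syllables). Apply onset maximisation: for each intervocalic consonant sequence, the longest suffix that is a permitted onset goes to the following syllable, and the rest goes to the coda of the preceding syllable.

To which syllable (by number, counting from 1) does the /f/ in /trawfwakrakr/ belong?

The vowels are a, a, a — 3 nuclei, so 3 syllables.
V1 /a/ – V2 /a/: /wfw/ splits as /w/ + /fw/ (/fw/ is the longest suffix that is a licit onset).
V2 /a/ – V3 /a/: cluster /kr/ — /kr/ is itself a permitted onset, so the whole cluster goes right; preceding coda = ∅.
So the parse is traw.fwa.krakr.
The /f/ is in the onset of syllable 2 (/fwa/).

2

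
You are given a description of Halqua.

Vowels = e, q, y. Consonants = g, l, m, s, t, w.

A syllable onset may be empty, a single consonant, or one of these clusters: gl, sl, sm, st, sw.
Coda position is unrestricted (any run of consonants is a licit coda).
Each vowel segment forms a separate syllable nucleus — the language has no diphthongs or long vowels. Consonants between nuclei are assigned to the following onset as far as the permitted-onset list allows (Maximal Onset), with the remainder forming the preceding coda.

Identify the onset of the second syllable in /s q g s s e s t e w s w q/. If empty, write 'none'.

Nuclei (vowels): q, e, e, q → 4 syllables.
Between /q/ (V1) and /e/ (V2): /gss/ — longest licit onset from the right is /s/, leaving /gs/ as coda.
Between /e/ (V2) and /e/ (V3): /st/ is a licit onset in full, so it all attaches to the next syllable.
Between /e/ (V3) and /q/ (V4): /wsw/; trying suffixes from longest down, /sw/ is the first permitted one, so coda /w/ | onset /sw/.
Result: sqgs.se.stew.swq.
Syllable 2 is /se/: onset /s/, nucleus /e/, coda ∅.

s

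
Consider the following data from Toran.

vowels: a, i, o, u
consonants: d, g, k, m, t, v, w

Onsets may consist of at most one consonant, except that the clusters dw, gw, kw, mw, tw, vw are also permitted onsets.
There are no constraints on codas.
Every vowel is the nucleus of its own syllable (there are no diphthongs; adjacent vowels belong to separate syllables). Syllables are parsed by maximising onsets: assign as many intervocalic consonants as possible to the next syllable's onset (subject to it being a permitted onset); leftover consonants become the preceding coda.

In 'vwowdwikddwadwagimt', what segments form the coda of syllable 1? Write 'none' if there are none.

Vowels present: o, i, a, a, i; each is a nucleus, giving 5 syllables.
/o…i/ gap (V1→V2): /wdw/ — longest licit onset from the right is /dw/, leaving /w/ as coda.
/i…a/ gap (V2→V3): /kddw/ — longest licit onset from the right is /dw/, leaving /kd/ as coda.
/a…a/ gap (V3→V4): /dw/ is a licit onset in full, so it all attaches to the next syllable.
/a…i/ gap (V4→V5): just /g/ — single C goes to the following onset.
So the parse is vwow.dwikd.dwa.dwa.gimt.
Syllable 1 is /vwow/: onset /vw/, nucleus /o/, coda /w/.

w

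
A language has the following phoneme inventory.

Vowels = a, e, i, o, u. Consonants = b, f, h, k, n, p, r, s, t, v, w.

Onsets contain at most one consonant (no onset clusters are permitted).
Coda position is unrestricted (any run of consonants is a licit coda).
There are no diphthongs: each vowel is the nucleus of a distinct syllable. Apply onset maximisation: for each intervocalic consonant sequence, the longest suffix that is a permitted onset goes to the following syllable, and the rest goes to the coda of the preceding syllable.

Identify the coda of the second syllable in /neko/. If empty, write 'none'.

Nuclei (vowels): e, o → 2 syllables.
/e…o/ gap (V1→V2): just /k/ — single C goes to the following onset.
Putting it together: ne.ko.
Syllable 2 is /ko/: onset /k/, nucleus /o/, coda ∅.

none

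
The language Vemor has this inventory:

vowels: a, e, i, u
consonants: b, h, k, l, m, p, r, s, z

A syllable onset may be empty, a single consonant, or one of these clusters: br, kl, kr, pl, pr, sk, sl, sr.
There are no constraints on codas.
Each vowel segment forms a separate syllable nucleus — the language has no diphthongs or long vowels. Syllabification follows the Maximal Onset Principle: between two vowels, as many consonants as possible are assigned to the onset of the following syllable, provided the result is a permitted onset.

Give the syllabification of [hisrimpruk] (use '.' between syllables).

hi.srim.pruk

The vowels are i, i, u — 3 nuclei, so 3 syllables.
Between /i/ (V1) and /i/ (V2): /sr/ is a licit onset in full, so it all attaches to the next syllable.
Between /i/ (V2) and /u/ (V3): /mpr/ splits as /m/ + /pr/ (/pr/ is the longest suffix that is a licit onset).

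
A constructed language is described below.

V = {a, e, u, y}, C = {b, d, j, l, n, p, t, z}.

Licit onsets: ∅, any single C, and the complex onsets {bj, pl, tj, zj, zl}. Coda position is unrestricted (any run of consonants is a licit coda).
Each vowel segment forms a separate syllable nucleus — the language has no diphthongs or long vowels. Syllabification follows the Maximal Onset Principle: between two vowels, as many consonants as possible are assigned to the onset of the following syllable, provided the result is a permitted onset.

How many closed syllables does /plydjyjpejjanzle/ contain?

4

Nuclei (vowels): y, y, e, a, e → 5 syllables.
V1 /y/ – V2 /y/: /dj/ — longest licit onset from the right is /j/, leaving /d/ as coda.
V2 /y/ – V3 /e/: /jp/ — longest licit onset from the right is /p/, leaving /j/ as coda.
V3 /e/ – V4 /a/: /jj/ splits as /j/ + /j/ (/j/ is the longest suffix that is a licit onset).
V4 /a/ – V5 /e/: cluster /nzl/ — the longest permitted-onset suffix is /zl/; onset = /zl/, preceding coda = /n/.
So the parse is plyd.jyj.pej.jan.zle.
Classifying each syllable: /plyd/ (closed), /jyj/ (closed), /pej/ (closed), /jan/ (closed), /zle/ (open).
Closed syllables: 4.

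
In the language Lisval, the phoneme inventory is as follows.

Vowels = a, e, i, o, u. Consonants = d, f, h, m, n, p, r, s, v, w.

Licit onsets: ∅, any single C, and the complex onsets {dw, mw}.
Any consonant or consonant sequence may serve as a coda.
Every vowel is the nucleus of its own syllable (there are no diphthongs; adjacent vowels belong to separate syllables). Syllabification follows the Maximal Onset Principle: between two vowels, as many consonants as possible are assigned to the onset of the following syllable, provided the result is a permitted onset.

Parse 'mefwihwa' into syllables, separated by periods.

Vowels present: e, i, a; each is a nucleus, giving 3 syllables.
σ1/σ2 boundary: /fw/; trying suffixes from longest down, /w/ is the first permitted one, so coda /f/ | onset /w/.
σ2/σ3 boundary: cluster /hw/ — the longest permitted-onset suffix is /w/; onset = /w/, preceding coda = /h/.

mef.wih.wa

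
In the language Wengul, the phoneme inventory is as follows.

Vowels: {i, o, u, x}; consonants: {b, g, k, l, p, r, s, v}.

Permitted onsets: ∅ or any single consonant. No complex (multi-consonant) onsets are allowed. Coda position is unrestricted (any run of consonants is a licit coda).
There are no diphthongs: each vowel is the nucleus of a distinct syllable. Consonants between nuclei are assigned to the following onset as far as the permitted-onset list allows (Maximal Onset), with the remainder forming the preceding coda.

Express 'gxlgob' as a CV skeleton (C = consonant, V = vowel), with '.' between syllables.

The vowels are x, o — 2 nuclei, so 2 syllables.
Between /x/ (V1) and /o/ (V2): /lg/ — longest licit onset from the right is /g/, leaving /l/ as coda.
Result: gxl.gob.
Mapping each syllable to C/V: /gxl/ → CVC, /gob/ → CVC.

CVC.CVC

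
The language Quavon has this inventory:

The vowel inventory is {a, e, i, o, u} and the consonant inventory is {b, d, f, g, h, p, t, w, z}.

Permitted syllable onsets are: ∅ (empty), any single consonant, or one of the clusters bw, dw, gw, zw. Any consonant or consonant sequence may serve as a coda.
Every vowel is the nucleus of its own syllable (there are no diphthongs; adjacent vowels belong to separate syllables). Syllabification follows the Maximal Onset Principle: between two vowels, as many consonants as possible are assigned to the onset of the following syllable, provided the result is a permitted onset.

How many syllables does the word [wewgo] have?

2

The vowels are e, o — 2 nuclei, so 2 syllables.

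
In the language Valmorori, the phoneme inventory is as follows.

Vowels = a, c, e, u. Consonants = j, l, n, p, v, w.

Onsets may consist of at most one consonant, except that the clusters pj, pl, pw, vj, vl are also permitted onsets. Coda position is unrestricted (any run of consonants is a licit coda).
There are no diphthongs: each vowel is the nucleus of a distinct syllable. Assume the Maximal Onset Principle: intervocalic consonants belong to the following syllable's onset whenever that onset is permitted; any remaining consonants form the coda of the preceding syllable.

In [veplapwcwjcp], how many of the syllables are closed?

2

Nuclei (vowels): e, a, c, c → 4 syllables.
/e…a/ gap (V1→V2): /pl/ is a licit onset in full, so it all attaches to the next syllable.
/a…c/ gap (V2→V3): cluster /pw/ — /pw/ is itself a permitted onset, so the whole cluster goes right; preceding coda = ∅.
/c…c/ gap (V3→V4): /wj/ splits as /w/ + /j/ (/j/ is the longest suffix that is a licit onset).
Putting it together: ve.pla.pwcw.jcp.
Classifying each syllable: /ve/ (open), /pla/ (open), /pwcw/ (closed), /jcp/ (closed).
Closed syllables: 2.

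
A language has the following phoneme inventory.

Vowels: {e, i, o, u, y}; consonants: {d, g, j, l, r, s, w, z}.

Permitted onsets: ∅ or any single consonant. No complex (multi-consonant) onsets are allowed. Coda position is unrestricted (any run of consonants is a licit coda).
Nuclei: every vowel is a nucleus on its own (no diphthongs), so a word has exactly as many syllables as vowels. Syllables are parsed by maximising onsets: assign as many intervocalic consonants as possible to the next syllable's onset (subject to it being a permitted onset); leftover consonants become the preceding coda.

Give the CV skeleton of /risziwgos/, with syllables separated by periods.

CVC.CVC.CVC

Vowels present: i, i, o; each is a nucleus, giving 3 syllables.
σ1/σ2 boundary: /sz/ splits as /s/ + /z/ (/z/ is the longest suffix that is a licit onset).
σ2/σ3 boundary: /wg/ — longest licit onset from the right is /g/, leaving /w/ as coda.
Syllabification: ris.ziw.gos.
Mapping each syllable to C/V: /ris/ → CVC, /ziw/ → CVC, /gos/ → CVC.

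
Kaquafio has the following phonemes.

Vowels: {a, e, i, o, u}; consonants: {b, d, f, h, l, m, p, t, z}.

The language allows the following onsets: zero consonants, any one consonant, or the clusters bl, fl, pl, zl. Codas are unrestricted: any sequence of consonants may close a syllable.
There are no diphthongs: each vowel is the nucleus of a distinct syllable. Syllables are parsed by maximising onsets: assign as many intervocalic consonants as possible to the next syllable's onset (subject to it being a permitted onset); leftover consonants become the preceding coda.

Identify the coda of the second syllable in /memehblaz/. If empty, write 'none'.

h

Vowels present: e, e, a; each is a nucleus, giving 3 syllables.
/e…e/ gap (V1→V2): /m/ is a single consonant, so it becomes the next onset.
/e…a/ gap (V2→V3): /hbl/ — longest licit onset from the right is /bl/, leaving /h/ as coda.
Result: me.meh.blaz.
Syllable 2 is /meh/: onset /m/, nucleus /e/, coda /h/.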